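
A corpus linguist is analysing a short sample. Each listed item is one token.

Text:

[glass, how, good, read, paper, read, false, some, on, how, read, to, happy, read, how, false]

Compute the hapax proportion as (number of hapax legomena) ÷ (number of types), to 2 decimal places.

0.70

Frequencies: read:4, how:3, false:2, glass:1, good:1, paper:1, some:1, on:1, to:1, happy:1
Hapax count = 7; type count = 10.
Ratio = 7 / 10 = 0.70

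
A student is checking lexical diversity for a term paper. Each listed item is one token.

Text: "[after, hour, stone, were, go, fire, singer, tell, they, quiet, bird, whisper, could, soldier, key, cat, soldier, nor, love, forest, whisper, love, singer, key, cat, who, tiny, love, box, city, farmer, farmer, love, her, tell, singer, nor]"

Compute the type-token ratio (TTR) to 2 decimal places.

N = 37 tokens, V = 25 types.
TTR = V / N = 25 / 37 = 0.68

0.68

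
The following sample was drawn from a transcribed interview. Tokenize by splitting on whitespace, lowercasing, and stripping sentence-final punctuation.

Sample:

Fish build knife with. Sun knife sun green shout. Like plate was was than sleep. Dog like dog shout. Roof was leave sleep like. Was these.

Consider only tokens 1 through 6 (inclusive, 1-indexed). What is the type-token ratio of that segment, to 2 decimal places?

Segment tokens 1–6: fish, build, knife, with, sun, knife
Segment N = 6, segment V = 5.
TTR = 5 / 6 = 0.83

0.83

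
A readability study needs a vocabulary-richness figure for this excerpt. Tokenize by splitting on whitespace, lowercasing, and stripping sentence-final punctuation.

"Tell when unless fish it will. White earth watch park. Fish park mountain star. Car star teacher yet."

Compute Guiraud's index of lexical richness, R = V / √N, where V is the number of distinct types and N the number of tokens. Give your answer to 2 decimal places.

N = 18, V = 15.
√N = 4.242641
R = 15 / 4.242641 = 3.54

3.54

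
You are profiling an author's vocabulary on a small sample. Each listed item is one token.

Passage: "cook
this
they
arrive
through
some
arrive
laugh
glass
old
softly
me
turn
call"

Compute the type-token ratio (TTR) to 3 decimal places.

N = 14 tokens, V = 13 types.
TTR = V / N = 13 / 14 = 0.929

0.929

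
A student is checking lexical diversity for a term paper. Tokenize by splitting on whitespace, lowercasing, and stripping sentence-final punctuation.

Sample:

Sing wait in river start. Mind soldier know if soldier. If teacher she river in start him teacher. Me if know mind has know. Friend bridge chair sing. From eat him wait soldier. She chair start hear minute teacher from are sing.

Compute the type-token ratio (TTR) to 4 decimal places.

N = 42 tokens, V = 22 types.
TTR = V / N = 22 / 42 = 0.5238

0.5238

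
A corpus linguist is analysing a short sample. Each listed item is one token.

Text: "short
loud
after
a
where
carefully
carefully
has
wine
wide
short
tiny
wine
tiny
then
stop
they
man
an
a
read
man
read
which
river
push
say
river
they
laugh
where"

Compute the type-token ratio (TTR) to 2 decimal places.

N = 31 tokens, V = 21 types.
TTR = V / N = 21 / 31 = 0.68

0.68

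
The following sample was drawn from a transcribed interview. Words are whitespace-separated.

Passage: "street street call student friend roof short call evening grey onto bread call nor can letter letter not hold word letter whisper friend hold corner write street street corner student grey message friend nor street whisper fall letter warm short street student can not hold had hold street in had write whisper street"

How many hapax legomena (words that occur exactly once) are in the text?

Frequencies: street:8, letter:4, hold:4, call:3, student:3, friend:3, whisper:3, short:2, grey:2, nor:2, can:2, not:2, corner:2, write:2, had:2, roof:1, evening:1, onto:1, bread:1, word:1, … (4 more, each freq 1)
Hapax (freq=1): bread, evening, fall, in, message, onto, roof, warm, word

9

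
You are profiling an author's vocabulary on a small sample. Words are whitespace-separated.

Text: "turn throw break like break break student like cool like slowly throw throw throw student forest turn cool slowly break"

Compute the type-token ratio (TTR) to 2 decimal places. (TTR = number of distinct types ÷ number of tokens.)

N = 20 tokens, V = 8 types.
TTR = V / N = 8 / 20 = 0.40

0.40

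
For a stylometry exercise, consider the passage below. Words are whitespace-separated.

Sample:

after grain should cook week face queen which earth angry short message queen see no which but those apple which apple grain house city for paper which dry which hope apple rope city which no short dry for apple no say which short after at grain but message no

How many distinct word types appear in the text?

26

Distinct types: {after, angry, apple, at, but, city, cook, dry, earth, face, for, grain, hope, house, message, no, paper, queen, rope, say, see, short, should, those, week, which}
V = 26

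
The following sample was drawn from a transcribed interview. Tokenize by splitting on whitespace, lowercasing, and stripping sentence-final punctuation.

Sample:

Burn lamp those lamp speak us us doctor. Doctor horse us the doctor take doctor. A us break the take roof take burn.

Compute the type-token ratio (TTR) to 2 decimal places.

0.52

N = 23 tokens, V = 12 types.
TTR = V / N = 12 / 23 = 0.52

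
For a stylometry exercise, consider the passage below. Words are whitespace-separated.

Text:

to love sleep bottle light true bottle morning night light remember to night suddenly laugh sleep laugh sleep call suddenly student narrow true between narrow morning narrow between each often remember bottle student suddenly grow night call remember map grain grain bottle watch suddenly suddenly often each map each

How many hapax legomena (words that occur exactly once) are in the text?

Frequencies: suddenly:5, bottle:4, sleep:3, night:3, remember:3, narrow:3, each:3, to:2, light:2, true:2, morning:2, laugh:2, call:2, student:2, between:2, often:2, map:2, grain:2, love:1, grow:1, … (1 more, each freq 1)
Hapax (freq=1): grow, love, watch

3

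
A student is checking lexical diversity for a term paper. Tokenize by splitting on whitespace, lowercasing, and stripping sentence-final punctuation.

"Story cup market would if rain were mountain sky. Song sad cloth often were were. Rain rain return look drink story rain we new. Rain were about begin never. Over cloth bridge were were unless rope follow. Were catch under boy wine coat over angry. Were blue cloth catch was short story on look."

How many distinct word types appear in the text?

36

Distinct types: {about, angry, begin, blue, boy, bridge, catch, cloth, coat, cup, drink, follow, if, look, market, mountain, never, new, often, on, over, rain, return, rope, sad, short, sky, song, story, under, unless, was, we, were, wine, would}
V = 36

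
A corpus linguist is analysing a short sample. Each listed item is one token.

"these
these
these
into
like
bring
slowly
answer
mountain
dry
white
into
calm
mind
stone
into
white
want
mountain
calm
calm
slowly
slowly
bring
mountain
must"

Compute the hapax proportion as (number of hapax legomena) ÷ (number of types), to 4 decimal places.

Frequencies: these:3, into:3, slowly:3, mountain:3, calm:3, bring:2, white:2, like:1, answer:1, dry:1, mind:1, stone:1, want:1, must:1
Hapax count = 7; type count = 14.
Ratio = 7 / 14 = 0.5000

0.5000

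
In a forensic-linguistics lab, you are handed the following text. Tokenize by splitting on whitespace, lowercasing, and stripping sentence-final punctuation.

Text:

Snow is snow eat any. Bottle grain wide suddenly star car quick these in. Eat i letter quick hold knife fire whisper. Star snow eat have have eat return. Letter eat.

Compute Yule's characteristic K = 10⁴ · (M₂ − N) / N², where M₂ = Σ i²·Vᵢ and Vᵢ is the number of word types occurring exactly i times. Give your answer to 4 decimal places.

353.7981

Frequencies: eat:5, snow:3, star:2, quick:2, letter:2, have:2, is:1, any:1, bottle:1, grain:1, wide:1, suddenly:1, car:1, these:1, in:1, i:1, hold:1, knife:1, fire:1, whisper:1, … (1 more, each freq 1)
N = 31. Frequency spectrum: V_1=15, V_2=4, V_3=1, V_5=1
M₂ = 1²·15 + 2²·4 + 3²·1 + 5²·1 = 65
K = 10000 × (65 − 31) / 31² = 353.7981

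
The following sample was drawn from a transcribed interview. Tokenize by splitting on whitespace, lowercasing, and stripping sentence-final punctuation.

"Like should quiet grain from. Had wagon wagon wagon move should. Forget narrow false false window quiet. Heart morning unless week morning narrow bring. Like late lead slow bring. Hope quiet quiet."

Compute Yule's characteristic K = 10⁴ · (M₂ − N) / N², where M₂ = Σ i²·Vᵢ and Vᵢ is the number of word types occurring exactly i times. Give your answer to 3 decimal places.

292.969

Frequencies: quiet:4, wagon:3, like:2, should:2, narrow:2, false:2, morning:2, bring:2, grain:1, from:1, had:1, move:1, forget:1, window:1, heart:1, unless:1, week:1, late:1, lead:1, slow:1, … (1 more, each freq 1)
N = 32. Frequency spectrum: V_1=13, V_2=6, V_3=1, V_4=1
M₂ = 1²·13 + 2²·6 + 3²·1 + 4²·1 = 62
K = 10000 × (62 − 32) / 32² = 292.969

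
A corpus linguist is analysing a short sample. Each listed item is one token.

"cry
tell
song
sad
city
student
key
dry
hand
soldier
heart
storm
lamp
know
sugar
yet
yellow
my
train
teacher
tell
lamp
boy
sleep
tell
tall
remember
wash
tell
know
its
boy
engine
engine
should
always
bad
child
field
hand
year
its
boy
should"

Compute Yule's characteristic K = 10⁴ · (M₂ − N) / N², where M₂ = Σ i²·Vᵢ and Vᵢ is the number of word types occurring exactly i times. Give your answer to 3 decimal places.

Frequencies: tell:4, boy:3, hand:2, lamp:2, know:2, its:2, engine:2, should:2, cry:1, song:1, sad:1, city:1, student:1, key:1, dry:1, soldier:1, heart:1, storm:1, sugar:1, yet:1, … (13 more, each freq 1)
N = 44. Frequency spectrum: V_1=25, V_2=6, V_3=1, V_4=1
M₂ = 1²·25 + 2²·6 + 3²·1 + 4²·1 = 74
K = 10000 × (74 − 44) / 44² = 154.959

154.959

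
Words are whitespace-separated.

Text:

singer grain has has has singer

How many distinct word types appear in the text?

Distinct types: {grain, has, singer}
V = 3

3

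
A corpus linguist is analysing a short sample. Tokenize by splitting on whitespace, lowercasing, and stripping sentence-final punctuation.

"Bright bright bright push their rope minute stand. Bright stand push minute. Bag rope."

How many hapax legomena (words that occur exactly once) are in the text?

Frequencies: bright:4, push:2, rope:2, minute:2, stand:2, their:1, bag:1
Hapax (freq=1): bag, their

2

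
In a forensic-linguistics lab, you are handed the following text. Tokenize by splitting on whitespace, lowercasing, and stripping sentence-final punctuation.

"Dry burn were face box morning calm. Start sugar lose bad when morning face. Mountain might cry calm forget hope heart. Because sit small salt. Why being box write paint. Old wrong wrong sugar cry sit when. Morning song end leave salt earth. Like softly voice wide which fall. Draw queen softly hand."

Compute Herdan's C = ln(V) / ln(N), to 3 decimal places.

N = 53, V = 41.
ln(V) = 3.713572, ln(N) = 3.970292
C = 3.713572 / 3.970292 = 0.935

0.935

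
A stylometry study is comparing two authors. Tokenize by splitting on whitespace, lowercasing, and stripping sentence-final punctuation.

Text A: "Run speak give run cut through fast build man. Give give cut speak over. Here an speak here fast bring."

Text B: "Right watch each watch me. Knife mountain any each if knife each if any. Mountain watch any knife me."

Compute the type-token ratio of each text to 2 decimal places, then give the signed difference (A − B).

TTR(A) = 12/20 = 0.60
TTR(B) = 8/19 = 0.42
Difference = 0.60 − 0.42 = 0.18

0.18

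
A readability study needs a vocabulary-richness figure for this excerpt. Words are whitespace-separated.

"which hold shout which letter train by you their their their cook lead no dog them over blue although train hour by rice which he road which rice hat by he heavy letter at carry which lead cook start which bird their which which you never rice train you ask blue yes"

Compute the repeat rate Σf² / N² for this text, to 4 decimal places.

Frequencies: which:8, their:4, train:3, by:3, you:3, rice:3, letter:2, cook:2, lead:2, blue:2, he:2, hold:1, shout:1, no:1, dog:1, them:1, over:1, although:1, hour:1, road:1, … (9 more, each freq 1)
Σf² = 154; N² = 2704
Repeat rate = 154 / 2704 = 0.0570

0.0570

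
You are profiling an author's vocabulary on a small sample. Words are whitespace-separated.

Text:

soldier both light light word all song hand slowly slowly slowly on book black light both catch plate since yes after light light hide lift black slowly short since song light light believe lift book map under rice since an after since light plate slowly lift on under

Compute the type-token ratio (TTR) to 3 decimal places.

0.500

N = 48 tokens, V = 24 types.
TTR = V / N = 24 / 48 = 0.500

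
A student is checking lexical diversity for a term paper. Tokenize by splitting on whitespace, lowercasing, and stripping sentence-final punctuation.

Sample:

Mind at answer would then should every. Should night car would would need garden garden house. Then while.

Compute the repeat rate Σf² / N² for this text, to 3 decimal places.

0.093

Frequencies: would:3, then:2, should:2, garden:2, mind:1, at:1, answer:1, every:1, night:1, car:1, need:1, house:1, while:1
Σf² = 30; N² = 324
Repeat rate = 30 / 324 = 0.093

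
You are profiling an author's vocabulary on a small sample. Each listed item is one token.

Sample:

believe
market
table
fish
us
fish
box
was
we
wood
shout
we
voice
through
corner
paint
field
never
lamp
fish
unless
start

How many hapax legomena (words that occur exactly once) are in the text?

17

Frequencies: fish:3, we:2, believe:1, market:1, table:1, us:1, box:1, was:1, wood:1, shout:1, voice:1, through:1, corner:1, paint:1, field:1, never:1, lamp:1, unless:1, start:1
Hapax (freq=1): believe, box, corner, field, lamp, market, never, paint, shout, start, table, through, unless, us, voice, was, wood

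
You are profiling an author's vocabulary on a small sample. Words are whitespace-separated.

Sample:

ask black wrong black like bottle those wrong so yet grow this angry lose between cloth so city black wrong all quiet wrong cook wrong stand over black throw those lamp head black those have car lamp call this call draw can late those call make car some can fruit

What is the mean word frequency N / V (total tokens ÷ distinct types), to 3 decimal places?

1.563

N = 50 tokens, V = 32 types.
Mean frequency = N / V = 50 / 32 = 1.563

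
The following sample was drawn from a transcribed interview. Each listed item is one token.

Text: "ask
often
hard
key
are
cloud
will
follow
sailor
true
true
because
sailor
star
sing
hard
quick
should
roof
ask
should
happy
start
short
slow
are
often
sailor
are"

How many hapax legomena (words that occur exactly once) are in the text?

13

Frequencies: are:3, sailor:3, ask:2, often:2, hard:2, true:2, should:2, key:1, cloud:1, will:1, follow:1, because:1, star:1, sing:1, quick:1, roof:1, happy:1, start:1, short:1, slow:1
Hapax (freq=1): because, cloud, follow, happy, key, quick, roof, short, sing, slow, star, start, will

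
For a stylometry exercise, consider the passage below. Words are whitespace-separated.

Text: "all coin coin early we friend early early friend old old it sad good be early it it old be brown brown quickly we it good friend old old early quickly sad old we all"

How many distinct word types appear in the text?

12

Distinct types: {all, be, brown, coin, early, friend, good, it, old, quickly, sad, we}
V = 12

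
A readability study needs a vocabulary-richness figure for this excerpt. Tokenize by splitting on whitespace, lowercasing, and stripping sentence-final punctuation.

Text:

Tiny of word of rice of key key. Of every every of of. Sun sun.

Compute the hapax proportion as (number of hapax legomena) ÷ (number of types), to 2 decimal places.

0.43

Frequencies: of:6, key:2, every:2, sun:2, tiny:1, word:1, rice:1
Hapax count = 3; type count = 7.
Ratio = 3 / 7 = 0.43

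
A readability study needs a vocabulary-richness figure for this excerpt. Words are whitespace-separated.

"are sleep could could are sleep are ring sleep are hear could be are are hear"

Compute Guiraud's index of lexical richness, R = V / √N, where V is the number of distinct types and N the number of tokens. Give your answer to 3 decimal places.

1.500

N = 16, V = 6.
√N = 4.000000
R = 6 / 4.000000 = 1.500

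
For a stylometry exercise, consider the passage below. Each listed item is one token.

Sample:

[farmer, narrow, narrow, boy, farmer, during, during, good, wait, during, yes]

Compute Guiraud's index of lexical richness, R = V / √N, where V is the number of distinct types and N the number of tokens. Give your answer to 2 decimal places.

2.11

N = 11, V = 7.
√N = 3.316625
R = 7 / 3.316625 = 2.11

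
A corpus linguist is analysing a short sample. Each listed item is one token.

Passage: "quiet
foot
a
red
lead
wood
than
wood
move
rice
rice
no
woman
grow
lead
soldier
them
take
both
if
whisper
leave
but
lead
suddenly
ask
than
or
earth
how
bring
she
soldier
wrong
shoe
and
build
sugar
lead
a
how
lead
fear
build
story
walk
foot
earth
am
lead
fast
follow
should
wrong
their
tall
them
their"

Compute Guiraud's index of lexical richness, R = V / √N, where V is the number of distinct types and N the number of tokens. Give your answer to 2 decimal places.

N = 58, V = 41.
√N = 7.615773
R = 41 / 7.615773 = 5.38

5.38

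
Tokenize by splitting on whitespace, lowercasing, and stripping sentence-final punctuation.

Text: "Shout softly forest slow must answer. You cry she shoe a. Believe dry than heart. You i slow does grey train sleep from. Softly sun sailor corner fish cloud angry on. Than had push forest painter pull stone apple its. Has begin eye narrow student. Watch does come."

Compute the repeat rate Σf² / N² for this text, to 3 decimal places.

Frequencies: softly:2, forest:2, slow:2, you:2, than:2, does:2, shout:1, must:1, answer:1, cry:1, she:1, shoe:1, a:1, believe:1, dry:1, heart:1, i:1, grey:1, train:1, sleep:1, … (22 more, each freq 1)
Σf² = 60; N² = 2304
Repeat rate = 60 / 2304 = 0.026

0.026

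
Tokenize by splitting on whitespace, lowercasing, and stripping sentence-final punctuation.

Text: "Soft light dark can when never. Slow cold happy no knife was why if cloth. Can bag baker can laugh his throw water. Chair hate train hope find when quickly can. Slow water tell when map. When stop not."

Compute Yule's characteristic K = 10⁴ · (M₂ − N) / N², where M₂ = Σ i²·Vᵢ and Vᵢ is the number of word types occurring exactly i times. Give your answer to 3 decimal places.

Frequencies: can:4, when:4, slow:2, water:2, soft:1, light:1, dark:1, never:1, cold:1, happy:1, no:1, knife:1, was:1, why:1, if:1, cloth:1, bag:1, baker:1, laugh:1, his:1, … (11 more, each freq 1)
N = 39. Frequency spectrum: V_1=27, V_2=2, V_4=2
M₂ = 1²·27 + 2²·2 + 4²·2 = 67
K = 10000 × (67 − 39) / 39² = 184.089

184.089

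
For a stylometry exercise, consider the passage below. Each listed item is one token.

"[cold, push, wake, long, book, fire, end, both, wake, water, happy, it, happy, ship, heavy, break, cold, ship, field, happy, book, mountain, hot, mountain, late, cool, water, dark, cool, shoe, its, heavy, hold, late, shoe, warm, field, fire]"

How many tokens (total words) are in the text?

Tokens: cold, push, wake, long, book, fire, end, both, wake, water, happy, it, happy, ship, heavy, break, cold, ship, field, happy, book, mountain, hot, mountain, late, cool, water, dark, cool, shoe, its, heavy, hold, late, shoe, warm, field, fire
N = 38

38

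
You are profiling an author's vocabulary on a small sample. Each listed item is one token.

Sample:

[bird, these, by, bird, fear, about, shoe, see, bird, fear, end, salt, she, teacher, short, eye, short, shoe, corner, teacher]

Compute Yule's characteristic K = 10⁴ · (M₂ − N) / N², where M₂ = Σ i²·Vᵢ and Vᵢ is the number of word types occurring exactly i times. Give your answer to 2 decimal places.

Frequencies: bird:3, fear:2, shoe:2, teacher:2, short:2, these:1, by:1, about:1, see:1, end:1, salt:1, she:1, eye:1, corner:1
N = 20. Frequency spectrum: V_1=9, V_2=4, V_3=1
M₂ = 1²·9 + 2²·4 + 3²·1 = 34
K = 10000 × (34 − 20) / 20² = 350.00

350.00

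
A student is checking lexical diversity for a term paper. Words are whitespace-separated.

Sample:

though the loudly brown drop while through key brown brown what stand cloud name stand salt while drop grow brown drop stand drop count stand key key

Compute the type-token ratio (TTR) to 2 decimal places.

N = 27 tokens, V = 15 types.
TTR = V / N = 15 / 27 = 0.56

0.56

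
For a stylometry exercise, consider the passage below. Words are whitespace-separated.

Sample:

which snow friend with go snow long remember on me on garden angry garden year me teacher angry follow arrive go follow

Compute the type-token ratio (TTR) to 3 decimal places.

N = 22 tokens, V = 15 types.
TTR = V / N = 15 / 22 = 0.682

0.682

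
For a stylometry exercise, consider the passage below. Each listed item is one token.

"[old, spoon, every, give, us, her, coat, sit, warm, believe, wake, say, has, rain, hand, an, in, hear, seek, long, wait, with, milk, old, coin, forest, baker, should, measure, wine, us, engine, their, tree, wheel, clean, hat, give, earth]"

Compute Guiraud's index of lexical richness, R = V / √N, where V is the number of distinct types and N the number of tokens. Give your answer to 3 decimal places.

N = 39, V = 36.
√N = 6.244998
R = 36 / 6.244998 = 5.765

5.765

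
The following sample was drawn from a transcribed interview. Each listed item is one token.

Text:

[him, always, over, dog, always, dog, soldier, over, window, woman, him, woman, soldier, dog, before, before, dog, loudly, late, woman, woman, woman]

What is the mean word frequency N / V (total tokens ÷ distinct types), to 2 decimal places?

2.20

N = 22 tokens, V = 10 types.
Mean frequency = N / V = 22 / 10 = 2.20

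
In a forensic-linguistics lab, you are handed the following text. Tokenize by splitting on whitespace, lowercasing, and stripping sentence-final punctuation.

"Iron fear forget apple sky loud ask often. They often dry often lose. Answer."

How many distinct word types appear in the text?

Distinct types: {answer, apple, ask, dry, fear, forget, iron, lose, loud, often, sky, they}
V = 12

12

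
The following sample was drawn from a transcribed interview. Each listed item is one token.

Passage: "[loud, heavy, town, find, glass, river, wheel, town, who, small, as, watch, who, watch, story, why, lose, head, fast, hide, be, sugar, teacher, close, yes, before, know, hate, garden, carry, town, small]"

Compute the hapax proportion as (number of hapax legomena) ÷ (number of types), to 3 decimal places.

Frequencies: town:3, who:2, small:2, watch:2, loud:1, heavy:1, find:1, glass:1, river:1, wheel:1, as:1, story:1, why:1, lose:1, head:1, fast:1, hide:1, be:1, sugar:1, teacher:1, … (7 more, each freq 1)
Hapax count = 23; type count = 27.
Ratio = 23 / 27 = 0.852

0.852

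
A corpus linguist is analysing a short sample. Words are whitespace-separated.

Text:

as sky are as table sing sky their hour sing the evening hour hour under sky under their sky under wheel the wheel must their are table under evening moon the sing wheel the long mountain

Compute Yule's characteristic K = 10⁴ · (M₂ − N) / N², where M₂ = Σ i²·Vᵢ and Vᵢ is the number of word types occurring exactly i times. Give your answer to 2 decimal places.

Frequencies: sky:4, the:4, under:4, sing:3, their:3, hour:3, wheel:3, as:2, are:2, table:2, evening:2, must:1, moon:1, long:1, mountain:1
N = 36. Frequency spectrum: V_1=4, V_2=4, V_3=4, V_4=3
M₂ = 1²·4 + 2²·4 + 3²·4 + 4²·3 = 104
K = 10000 × (104 − 36) / 36² = 524.69

524.69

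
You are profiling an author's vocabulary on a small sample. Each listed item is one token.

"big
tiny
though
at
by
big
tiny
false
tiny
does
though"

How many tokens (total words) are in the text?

Tokens: big, tiny, though, at, by, big, tiny, false, tiny, does, though
N = 11

11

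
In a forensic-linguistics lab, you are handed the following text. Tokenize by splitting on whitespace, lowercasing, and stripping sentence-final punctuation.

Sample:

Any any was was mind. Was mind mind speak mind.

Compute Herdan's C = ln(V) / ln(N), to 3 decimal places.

N = 10, V = 4.
ln(V) = 1.386294, ln(N) = 2.302585
C = 1.386294 / 2.302585 = 0.602

0.602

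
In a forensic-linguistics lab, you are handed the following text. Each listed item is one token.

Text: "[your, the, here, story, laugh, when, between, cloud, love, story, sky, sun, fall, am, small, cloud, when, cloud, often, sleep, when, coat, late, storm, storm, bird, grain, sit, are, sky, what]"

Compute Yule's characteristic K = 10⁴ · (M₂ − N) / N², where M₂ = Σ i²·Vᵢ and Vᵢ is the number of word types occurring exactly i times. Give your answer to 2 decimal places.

Frequencies: when:3, cloud:3, story:2, sky:2, storm:2, your:1, the:1, here:1, laugh:1, between:1, love:1, sun:1, fall:1, am:1, small:1, often:1, sleep:1, coat:1, late:1, bird:1, … (4 more, each freq 1)
N = 31. Frequency spectrum: V_1=19, V_2=3, V_3=2
M₂ = 1²·19 + 2²·3 + 3²·2 = 49
K = 10000 × (49 − 31) / 31² = 187.30

187.30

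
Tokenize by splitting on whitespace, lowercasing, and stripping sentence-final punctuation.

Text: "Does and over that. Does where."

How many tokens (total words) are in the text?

6

Tokens: does, and, over, that, does, where
N = 6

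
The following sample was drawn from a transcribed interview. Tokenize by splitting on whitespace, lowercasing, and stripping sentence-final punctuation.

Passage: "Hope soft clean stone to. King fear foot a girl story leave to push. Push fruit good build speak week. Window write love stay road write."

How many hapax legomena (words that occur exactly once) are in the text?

Frequencies: to:2, push:2, write:2, hope:1, soft:1, clean:1, stone:1, king:1, fear:1, foot:1, a:1, girl:1, story:1, leave:1, fruit:1, good:1, build:1, speak:1, week:1, window:1, … (3 more, each freq 1)
Hapax (freq=1): a, build, clean, fear, foot, fruit, girl, good, hope, king, leave, love, road, soft, speak, stay, stone, story, week, window

20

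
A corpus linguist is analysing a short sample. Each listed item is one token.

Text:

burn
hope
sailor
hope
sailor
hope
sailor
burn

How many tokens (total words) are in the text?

Tokens: burn, hope, sailor, hope, sailor, hope, sailor, burn
N = 8

8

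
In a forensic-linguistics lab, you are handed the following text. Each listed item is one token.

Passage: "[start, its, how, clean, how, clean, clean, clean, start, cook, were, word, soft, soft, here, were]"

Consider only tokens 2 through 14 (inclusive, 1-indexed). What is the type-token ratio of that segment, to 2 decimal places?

Segment tokens 2–14: its, how, clean, how, clean, clean, clean, start, cook, were, word, soft, soft
Segment N = 13, segment V = 8.
TTR = 8 / 13 = 0.62

0.62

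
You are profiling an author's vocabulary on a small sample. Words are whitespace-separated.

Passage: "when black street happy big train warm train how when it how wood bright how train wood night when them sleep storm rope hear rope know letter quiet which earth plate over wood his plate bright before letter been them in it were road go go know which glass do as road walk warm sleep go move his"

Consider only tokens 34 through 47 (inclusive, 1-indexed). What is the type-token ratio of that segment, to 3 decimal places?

0.929

Segment tokens 34–47: his, plate, bright, before, letter, been, them, in, it, were, road, go, go, know
Segment N = 14, segment V = 13.
TTR = 13 / 14 = 0.929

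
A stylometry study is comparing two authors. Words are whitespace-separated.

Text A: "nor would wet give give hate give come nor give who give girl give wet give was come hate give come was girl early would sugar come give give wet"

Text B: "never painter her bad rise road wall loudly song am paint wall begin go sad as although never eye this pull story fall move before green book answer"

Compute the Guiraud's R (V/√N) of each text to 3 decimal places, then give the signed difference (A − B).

A: V=11, N=30, R=2.008
B: V=26, N=28, R=4.914
Difference = 2.008 − 4.914 = -2.906

-2.906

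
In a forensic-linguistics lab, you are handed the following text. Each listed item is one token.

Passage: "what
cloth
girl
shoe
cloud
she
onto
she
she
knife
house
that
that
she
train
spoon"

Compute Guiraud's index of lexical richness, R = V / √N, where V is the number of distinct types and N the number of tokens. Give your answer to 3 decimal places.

N = 16, V = 12.
√N = 4.000000
R = 12 / 4.000000 = 3.000

3.000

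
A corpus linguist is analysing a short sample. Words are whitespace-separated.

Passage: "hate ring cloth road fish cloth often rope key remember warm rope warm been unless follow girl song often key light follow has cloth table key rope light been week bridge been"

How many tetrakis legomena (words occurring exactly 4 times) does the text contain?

0

Frequencies: cloth:3, rope:3, key:3, been:3, often:2, warm:2, follow:2, light:2, hate:1, ring:1, road:1, fish:1, remember:1, unless:1, girl:1, song:1, has:1, table:1, week:1, bridge:1
Words with frequency 4: (none)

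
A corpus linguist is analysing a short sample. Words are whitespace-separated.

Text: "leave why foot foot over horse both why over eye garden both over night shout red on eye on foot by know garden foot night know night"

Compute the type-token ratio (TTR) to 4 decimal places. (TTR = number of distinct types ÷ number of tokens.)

0.5185

N = 27 tokens, V = 14 types.
TTR = V / N = 14 / 27 = 0.5185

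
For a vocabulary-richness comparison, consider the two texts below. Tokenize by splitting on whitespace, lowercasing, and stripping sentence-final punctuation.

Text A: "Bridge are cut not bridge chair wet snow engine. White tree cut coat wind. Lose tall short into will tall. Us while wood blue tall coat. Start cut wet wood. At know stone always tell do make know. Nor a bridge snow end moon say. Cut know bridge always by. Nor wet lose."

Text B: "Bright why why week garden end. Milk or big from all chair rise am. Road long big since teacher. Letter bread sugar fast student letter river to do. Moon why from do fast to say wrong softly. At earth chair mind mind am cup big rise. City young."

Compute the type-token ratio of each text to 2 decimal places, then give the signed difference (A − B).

-0.07

TTR(A) = 35/53 = 0.66
TTR(B) = 35/48 = 0.73
Difference = 0.66 − 0.73 = -0.07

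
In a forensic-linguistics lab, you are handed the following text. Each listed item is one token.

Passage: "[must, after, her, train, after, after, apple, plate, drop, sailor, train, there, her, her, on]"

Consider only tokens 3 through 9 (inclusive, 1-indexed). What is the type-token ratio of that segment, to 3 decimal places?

0.857

Segment tokens 3–9: her, train, after, after, apple, plate, drop
Segment N = 7, segment V = 6.
TTR = 6 / 7 = 0.857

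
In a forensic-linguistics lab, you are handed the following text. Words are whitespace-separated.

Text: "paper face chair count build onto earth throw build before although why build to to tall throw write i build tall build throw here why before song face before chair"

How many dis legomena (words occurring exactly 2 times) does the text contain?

Frequencies: build:5, throw:3, before:3, face:2, chair:2, why:2, to:2, tall:2, paper:1, count:1, onto:1, earth:1, although:1, write:1, i:1, here:1, song:1
Words with frequency 2: chair, face, tall, to, why

5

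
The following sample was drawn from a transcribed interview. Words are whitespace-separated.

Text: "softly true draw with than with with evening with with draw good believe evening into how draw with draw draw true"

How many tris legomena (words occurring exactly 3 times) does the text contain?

Frequencies: with:6, draw:5, true:2, evening:2, softly:1, than:1, good:1, believe:1, into:1, how:1
Words with frequency 3: (none)

0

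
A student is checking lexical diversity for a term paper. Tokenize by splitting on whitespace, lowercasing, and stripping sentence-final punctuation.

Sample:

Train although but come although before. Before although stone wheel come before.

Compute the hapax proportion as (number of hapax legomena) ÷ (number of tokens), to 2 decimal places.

Frequencies: although:3, before:3, come:2, train:1, but:1, stone:1, wheel:1
Hapax count = 4; token count = 12.
Ratio = 4 / 12 = 0.33

0.33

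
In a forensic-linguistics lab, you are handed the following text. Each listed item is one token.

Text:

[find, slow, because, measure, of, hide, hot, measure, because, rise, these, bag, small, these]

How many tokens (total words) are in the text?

Tokens: find, slow, because, measure, of, hide, hot, measure, because, rise, these, bag, small, these
N = 14

14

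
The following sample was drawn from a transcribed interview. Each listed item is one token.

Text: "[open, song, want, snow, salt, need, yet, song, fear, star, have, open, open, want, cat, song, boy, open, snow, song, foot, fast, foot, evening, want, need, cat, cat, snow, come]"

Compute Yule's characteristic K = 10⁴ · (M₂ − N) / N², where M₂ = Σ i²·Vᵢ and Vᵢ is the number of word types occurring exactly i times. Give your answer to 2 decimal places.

Frequencies: open:4, song:4, want:3, snow:3, cat:3, need:2, foot:2, salt:1, yet:1, fear:1, star:1, have:1, boy:1, fast:1, evening:1, come:1
N = 30. Frequency spectrum: V_1=9, V_2=2, V_3=3, V_4=2
M₂ = 1²·9 + 2²·2 + 3²·3 + 4²·2 = 76
K = 10000 × (76 − 30) / 30² = 511.11

511.11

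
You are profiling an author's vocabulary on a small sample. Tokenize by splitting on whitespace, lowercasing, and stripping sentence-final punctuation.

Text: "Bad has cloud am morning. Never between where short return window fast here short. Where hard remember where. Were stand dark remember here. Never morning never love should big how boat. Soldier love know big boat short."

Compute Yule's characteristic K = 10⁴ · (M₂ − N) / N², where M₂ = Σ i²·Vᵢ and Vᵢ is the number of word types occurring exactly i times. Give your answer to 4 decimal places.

219.1381

Frequencies: never:3, where:3, short:3, morning:2, here:2, remember:2, love:2, big:2, boat:2, bad:1, has:1, cloud:1, am:1, between:1, return:1, window:1, fast:1, hard:1, were:1, stand:1, … (5 more, each freq 1)
N = 37. Frequency spectrum: V_1=16, V_2=6, V_3=3
M₂ = 1²·16 + 2²·6 + 3²·3 = 67
K = 10000 × (67 − 37) / 37² = 219.1381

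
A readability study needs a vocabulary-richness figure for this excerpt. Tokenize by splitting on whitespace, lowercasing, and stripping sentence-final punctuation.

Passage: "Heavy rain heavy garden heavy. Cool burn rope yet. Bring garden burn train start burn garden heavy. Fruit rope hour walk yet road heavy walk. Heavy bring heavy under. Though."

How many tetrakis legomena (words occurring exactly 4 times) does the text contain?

0

Frequencies: heavy:7, garden:3, burn:3, rope:2, yet:2, bring:2, walk:2, rain:1, cool:1, train:1, start:1, fruit:1, hour:1, road:1, under:1, though:1
Words with frequency 4: (none)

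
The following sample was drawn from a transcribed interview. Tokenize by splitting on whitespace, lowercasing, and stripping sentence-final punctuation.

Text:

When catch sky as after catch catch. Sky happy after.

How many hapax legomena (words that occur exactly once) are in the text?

3

Frequencies: catch:3, sky:2, after:2, when:1, as:1, happy:1
Hapax (freq=1): as, happy, when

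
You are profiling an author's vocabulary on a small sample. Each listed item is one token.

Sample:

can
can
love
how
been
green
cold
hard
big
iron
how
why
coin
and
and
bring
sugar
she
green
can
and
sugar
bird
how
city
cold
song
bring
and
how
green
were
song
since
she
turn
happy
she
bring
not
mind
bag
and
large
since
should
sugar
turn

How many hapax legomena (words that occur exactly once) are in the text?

Frequencies: and:5, how:4, can:3, green:3, bring:3, sugar:3, she:3, cold:2, song:2, since:2, turn:2, love:1, been:1, hard:1, big:1, iron:1, why:1, coin:1, bird:1, city:1, … (7 more, each freq 1)
Hapax (freq=1): bag, been, big, bird, city, coin, happy, hard, iron, large, love, mind, not, should, were, why

16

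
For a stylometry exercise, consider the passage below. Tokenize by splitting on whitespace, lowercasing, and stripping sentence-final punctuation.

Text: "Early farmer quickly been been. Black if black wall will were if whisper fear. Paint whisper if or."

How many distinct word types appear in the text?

13

Distinct types: {been, black, early, farmer, fear, if, or, paint, quickly, wall, were, whisper, will}
V = 13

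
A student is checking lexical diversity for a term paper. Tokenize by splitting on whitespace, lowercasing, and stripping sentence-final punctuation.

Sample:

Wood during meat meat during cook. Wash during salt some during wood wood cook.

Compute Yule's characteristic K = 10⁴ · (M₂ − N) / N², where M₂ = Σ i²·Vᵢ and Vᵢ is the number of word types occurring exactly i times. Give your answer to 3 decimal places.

1122.449

Frequencies: during:4, wood:3, meat:2, cook:2, wash:1, salt:1, some:1
N = 14. Frequency spectrum: V_1=3, V_2=2, V_3=1, V_4=1
M₂ = 1²·3 + 2²·2 + 3²·1 + 4²·1 = 36
K = 10000 × (36 − 14) / 14² = 1122.449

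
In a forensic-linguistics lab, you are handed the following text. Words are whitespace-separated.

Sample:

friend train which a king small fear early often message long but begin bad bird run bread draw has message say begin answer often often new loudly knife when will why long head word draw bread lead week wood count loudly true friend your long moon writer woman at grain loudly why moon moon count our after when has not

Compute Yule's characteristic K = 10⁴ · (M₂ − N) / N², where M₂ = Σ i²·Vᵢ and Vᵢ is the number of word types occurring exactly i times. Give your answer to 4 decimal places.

116.6667

Frequencies: often:3, long:3, loudly:3, moon:3, friend:2, message:2, begin:2, bread:2, draw:2, has:2, when:2, why:2, count:2, train:1, which:1, a:1, king:1, small:1, fear:1, early:1, … (23 more, each freq 1)
N = 60. Frequency spectrum: V_1=30, V_2=9, V_3=4
M₂ = 1²·30 + 2²·9 + 3²·4 = 102
K = 10000 × (102 − 60) / 60² = 116.6667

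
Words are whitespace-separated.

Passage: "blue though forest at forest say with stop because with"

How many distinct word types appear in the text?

Distinct types: {at, because, blue, forest, say, stop, though, with}
V = 8

8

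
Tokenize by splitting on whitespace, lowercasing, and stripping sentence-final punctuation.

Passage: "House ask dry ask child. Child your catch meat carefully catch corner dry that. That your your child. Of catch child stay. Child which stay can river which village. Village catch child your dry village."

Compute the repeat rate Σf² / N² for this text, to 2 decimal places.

0.09

Frequencies: child:6, your:4, catch:4, dry:3, village:3, ask:2, that:2, stay:2, which:2, house:1, meat:1, carefully:1, corner:1, of:1, can:1, river:1
Σf² = 109; N² = 1225
Repeat rate = 109 / 1225 = 0.09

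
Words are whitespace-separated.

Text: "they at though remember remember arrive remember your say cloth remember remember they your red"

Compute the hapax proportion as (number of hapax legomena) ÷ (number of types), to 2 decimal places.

Frequencies: remember:5, they:2, your:2, at:1, though:1, arrive:1, say:1, cloth:1, red:1
Hapax count = 6; type count = 9.
Ratio = 6 / 9 = 0.67

0.67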